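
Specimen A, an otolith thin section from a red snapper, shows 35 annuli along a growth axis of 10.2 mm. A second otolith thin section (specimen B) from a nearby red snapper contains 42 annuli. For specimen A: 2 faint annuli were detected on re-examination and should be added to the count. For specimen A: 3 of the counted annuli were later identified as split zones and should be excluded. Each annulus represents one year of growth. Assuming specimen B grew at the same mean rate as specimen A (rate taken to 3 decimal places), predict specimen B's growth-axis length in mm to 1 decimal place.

Specimen A: true annulus count = 35 − 3 + 2 = 34.
A: Extension rate ≈ 10.2 / 34 = 0.300 mm/year.
B's length ≈ 0.300 × 42 = 12.6 mm.

12.6 mm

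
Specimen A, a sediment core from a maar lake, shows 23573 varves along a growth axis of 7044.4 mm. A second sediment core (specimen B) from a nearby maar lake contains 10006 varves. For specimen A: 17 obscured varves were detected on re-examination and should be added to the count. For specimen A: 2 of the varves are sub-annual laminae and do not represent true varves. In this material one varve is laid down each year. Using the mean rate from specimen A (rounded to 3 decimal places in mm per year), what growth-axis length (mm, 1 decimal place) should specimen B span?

Specimen A: adjusted count: 23573 − 2 + 17 = 23588 varves.
A: Mean rate = 7044.4 mm / 23588 years ≈ 0.299 mm per year.
For B, 0.299 mm/year × 10006 years = 2991.8 mm.

2991.8 mm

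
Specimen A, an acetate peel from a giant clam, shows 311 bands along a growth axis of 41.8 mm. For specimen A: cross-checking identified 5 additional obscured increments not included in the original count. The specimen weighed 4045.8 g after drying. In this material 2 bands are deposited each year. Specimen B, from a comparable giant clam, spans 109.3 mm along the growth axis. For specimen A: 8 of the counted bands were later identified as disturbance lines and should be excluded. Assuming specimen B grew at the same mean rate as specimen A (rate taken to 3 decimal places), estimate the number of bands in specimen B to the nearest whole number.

807 bands

Specimen A: correcting the raw count gives 311 − 8 + 5 = 308 true bands.
Specimen A: dividing by 2 bands per year: 308 / 2 = 154 years.
A: 41.8 mm over 154 years gives 41.8 / 154 ≈ 0.271 mm/year.
For B, 109.3 / 0.271 = 403.32 years; at 2 bands per year that is 403.32 × 2 ≈ 807 bands.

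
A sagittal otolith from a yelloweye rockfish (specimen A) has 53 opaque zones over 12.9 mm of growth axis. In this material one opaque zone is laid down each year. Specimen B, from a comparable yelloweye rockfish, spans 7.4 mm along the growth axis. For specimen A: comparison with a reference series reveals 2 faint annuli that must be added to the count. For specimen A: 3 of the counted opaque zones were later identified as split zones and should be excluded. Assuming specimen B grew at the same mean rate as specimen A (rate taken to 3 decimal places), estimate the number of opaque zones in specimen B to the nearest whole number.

30 opaque zones

Specimen A: after corrections the count is 53 − 3 + 2 = 52 opaque zones.
A: Extension rate ≈ 12.9 / 52 = 0.248 mm/yr.
B spans 7.4 / 0.248 = 29.84 years ≈ 30 opaque zones.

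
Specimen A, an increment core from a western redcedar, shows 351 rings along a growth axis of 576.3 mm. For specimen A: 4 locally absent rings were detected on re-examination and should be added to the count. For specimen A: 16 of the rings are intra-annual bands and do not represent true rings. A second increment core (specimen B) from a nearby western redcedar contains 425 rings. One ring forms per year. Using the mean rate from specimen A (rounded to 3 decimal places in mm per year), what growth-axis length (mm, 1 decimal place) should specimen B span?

Specimen A: correcting the raw count gives 351 − 16 + 4 = 339 true rings.
A: Extension rate ≈ 576.3 / 339 = 1.700 mm/year.
For B, 1.700 mm/year × 425 years = 722.5 mm.

722.5 mm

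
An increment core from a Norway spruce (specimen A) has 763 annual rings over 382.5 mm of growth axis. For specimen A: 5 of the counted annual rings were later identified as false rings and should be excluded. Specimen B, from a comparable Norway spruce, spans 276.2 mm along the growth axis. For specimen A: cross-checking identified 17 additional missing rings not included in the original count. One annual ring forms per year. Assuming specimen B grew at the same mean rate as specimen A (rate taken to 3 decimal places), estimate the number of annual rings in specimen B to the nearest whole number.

Specimen A: correcting the raw count gives 763 − 5 + 17 = 775 true annual rings.
A: Extension rate ≈ 382.5 / 775 = 0.494 mm/year.
For B, 276.2 / 0.494 = 559.11 years ≈ 559 annual rings.

559 annual rings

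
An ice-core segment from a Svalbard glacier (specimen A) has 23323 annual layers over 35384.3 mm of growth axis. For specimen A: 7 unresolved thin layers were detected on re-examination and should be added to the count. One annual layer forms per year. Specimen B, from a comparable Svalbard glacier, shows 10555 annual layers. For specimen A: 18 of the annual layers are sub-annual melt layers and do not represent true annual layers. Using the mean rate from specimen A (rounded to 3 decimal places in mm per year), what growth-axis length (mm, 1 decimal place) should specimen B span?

16022.5 mm

Specimen A: correcting the raw count gives 23323 − 18 + 7 = 23312 true annual layers.
A: Mean rate = 35384.3 mm / 23312 years ≈ 1.518 mm/year.
Length of B = 1.518 × 10555 = 16022.5 mm.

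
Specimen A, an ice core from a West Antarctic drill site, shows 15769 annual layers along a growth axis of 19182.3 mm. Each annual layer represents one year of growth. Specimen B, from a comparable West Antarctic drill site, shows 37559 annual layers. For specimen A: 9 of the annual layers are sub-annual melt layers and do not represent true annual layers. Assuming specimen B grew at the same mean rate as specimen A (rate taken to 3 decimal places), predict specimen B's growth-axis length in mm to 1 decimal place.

Specimen A: correcting the raw count gives 15769 − 9 = 15760 true annual layers.
A: 19182.3 mm over 15760 years gives 19182.3 / 15760 ≈ 1.217 mm/yr.
B's length ≈ 1.217 × 37559 = 45709.3 mm.

45709.3 mm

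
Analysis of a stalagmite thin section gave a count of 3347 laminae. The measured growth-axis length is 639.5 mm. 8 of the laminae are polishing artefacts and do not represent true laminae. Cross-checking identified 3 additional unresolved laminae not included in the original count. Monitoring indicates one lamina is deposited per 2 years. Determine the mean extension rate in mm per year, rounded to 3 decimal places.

0.096 mm per year

Correcting the raw count gives 3347 − 8 + 3 = 3342 true laminae.
At 2 years per lamina, 3342 × 2 = 6684 years.
639.5 mm over 6684 years gives 639.5 / 6684 ≈ 0.096 mm per year.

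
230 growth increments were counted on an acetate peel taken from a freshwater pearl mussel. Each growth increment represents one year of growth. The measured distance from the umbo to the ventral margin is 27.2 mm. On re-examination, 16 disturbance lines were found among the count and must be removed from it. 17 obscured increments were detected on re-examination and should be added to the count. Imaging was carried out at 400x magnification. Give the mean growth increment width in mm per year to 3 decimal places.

0.118 mm per year

Correcting the raw count gives 230 − 16 + 17 = 231 true growth increments.
27.2 mm over 231 years gives 27.2 / 231 ≈ 0.118 mm per year.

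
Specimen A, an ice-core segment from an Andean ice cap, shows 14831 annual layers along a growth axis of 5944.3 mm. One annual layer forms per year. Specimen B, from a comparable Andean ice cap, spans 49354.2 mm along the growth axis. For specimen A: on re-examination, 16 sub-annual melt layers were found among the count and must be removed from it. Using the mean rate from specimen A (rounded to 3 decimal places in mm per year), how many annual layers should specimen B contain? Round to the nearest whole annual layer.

123078 annual layers

Specimen A: adjusted count: 14831 − 16 = 14815 annual layers.
A: Mean rate = 5944.3 mm / 14815 years ≈ 0.401 mm per year.
B spans 49354.2 / 0.401 = 123077.81 years ≈ 123078 annual layers.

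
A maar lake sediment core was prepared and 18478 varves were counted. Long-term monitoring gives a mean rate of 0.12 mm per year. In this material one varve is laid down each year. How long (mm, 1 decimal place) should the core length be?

2217.4 mm

18478 years of growth are recorded.
18478 years at 0.12 mm/year gives 0.12 × 18478 = 2217.4 mm.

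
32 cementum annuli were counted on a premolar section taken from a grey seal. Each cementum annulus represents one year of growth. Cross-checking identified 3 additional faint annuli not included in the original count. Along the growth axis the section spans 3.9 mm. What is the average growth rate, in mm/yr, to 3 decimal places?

Correcting the raw count gives 32 + 3 = 35 true cementum annuli.
Extension rate ≈ 3.9 / 35 = 0.111 mm/yr.

0.111 mm/yr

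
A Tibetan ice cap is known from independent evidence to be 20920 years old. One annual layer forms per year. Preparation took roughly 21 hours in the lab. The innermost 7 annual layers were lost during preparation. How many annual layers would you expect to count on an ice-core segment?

20913 annual layers

One annual layer per year gives 20920 annual layers over 20920 years.
20920 − 7 missed = 20913 annual layers expected in the prepared section.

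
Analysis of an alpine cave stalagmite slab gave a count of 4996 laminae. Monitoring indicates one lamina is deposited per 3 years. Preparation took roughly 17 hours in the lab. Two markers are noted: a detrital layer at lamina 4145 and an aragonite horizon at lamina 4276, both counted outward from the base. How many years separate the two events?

The two markers are separated by 4276 − 4145 = 131 laminae.
Multiplying by 3 years per lamina: 131 × 3 = 393 years.

393 years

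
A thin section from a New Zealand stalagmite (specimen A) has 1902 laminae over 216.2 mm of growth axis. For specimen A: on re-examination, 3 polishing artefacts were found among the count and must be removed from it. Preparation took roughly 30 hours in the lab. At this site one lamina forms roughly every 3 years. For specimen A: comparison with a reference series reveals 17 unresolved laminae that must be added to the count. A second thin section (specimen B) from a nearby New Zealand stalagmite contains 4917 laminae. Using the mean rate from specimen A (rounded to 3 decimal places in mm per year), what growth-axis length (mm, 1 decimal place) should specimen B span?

560.5 mm

Specimen A: correcting the raw count gives 1902 − 3 + 17 = 1916 true laminae.
Specimen A: 1916 laminae at 3 years each span 1916 × 3 = 5748 years.
A: Mean rate = 216.2 mm / 5748 years ≈ 0.038 mm/year.
Specimen B: multiplying by 3 years per lamina: 4917 × 3 = 14751 years. Length of B = 0.038 × 14751 = 560.5 mm.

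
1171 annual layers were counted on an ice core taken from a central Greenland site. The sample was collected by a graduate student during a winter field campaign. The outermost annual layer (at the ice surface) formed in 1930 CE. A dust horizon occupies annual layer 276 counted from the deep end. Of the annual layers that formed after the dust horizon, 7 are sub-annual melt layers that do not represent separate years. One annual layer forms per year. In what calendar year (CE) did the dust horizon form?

Between annual layer 276 and the ice surface there are 1171 − 276 = 895 annual layers.
Excluding 7 false annual layers: 895 − 7 = 888.
The annual layer at the ice surface is 1930 CE, so the dust horizon dates to 1930 − 888 = 1042 CE.

1042 CE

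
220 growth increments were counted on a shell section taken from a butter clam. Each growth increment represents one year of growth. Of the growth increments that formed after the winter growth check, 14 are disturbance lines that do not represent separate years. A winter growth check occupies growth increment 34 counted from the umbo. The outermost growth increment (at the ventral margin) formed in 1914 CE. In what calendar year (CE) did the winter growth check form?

Between growth increment 34 and the ventral margin there are 220 − 34 = 186 growth increments.
Excluding 14 false growth increments: 186 − 14 = 172.
The growth increment at the ventral margin is 1914 CE, so the winter growth check dates to 1914 − 172 = 1742 CE.

1742 CE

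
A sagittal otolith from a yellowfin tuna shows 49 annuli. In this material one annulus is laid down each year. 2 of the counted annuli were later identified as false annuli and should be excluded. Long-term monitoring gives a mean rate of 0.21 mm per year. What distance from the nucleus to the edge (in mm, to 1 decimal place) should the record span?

After corrections the count is 49 − 2 = 47 annuli.
Length ≈ 0.21 × 47 = 9.9 mm.

9.9 mm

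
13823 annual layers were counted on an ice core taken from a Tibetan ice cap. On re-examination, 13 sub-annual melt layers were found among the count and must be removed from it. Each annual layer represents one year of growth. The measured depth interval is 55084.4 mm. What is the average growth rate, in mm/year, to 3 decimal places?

3.989 mm/year

True annual layer count = 13823 − 13 = 13810.
Mean rate = 55084.4 mm / 13810 years ≈ 3.989 mm/year.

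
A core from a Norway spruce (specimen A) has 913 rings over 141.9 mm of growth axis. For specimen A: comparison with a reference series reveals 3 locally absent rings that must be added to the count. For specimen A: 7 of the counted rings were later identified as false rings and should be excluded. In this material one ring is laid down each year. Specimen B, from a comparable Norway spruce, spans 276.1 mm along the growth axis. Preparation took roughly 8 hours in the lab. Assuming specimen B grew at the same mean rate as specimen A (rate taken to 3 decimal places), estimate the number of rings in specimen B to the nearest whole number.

Specimen A: after corrections the count is 913 − 7 + 3 = 909 rings.
A: Mean rate = 141.9 mm / 909 years ≈ 0.156 mm per year.
For B, 276.1 / 0.156 = 1769.87 years ≈ 1770 rings.

1770 rings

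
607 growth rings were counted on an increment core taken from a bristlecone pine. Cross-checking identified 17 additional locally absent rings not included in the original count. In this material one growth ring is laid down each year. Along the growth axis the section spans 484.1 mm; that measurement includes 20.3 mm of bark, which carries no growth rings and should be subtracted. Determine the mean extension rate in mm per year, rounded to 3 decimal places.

0.743 mm per year

Correcting the raw count gives 607 + 17 = 624 true growth rings.
Net length = 484.1 − 20.3 = 463.8 mm.
Extension rate ≈ 463.8 / 624 = 0.743 mm per year.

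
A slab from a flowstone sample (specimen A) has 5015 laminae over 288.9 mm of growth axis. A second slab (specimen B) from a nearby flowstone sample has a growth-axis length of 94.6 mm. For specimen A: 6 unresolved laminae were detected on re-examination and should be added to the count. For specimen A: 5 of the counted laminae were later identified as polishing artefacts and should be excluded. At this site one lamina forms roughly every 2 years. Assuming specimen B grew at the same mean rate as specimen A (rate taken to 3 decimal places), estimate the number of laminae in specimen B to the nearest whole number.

1631 laminae

Specimen A: adjusted count: 5015 − 5 + 6 = 5016 laminae.
Specimen A: at 2 years per lamina, 5016 × 2 = 10032 years.
A: 288.9 mm over 10032 years gives 288.9 / 10032 ≈ 0.029 mm/yr.
Specimen B: 94.6 mm / 0.029 mm per year = 3262.07 years; at 2 years per lamina that is 3262.07 / 2 ≈ 1631 laminae.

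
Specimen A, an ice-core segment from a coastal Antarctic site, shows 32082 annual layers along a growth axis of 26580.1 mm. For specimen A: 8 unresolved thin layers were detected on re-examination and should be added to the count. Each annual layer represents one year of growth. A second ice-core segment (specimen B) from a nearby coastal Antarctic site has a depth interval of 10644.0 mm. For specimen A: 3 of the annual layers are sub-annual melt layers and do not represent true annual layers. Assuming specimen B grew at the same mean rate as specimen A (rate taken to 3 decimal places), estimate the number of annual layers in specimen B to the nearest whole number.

Specimen A: after corrections the count is 32082 − 3 + 8 = 32087 annual layers.
A: 26580.1 mm over 32087 years gives 26580.1 / 32087 ≈ 0.828 mm/yr.
Specimen B: 10644.0 mm / 0.828 mm per year = 12855.07 years ≈ 12855 annual layers.

12855 annual layers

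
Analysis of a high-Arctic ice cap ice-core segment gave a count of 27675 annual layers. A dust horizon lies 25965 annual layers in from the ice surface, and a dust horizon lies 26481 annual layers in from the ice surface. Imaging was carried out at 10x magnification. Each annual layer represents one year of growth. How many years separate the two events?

The two markers are separated by 26481 − 25965 = 516 annual layers.
At one annual layer per year, 516 years elapsed between them.

516 years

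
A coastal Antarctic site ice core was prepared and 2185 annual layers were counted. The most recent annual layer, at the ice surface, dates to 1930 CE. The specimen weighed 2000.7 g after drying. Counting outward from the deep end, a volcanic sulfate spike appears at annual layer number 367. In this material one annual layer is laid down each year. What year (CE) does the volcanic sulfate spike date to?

Between annual layer 367 and the ice surface there are 2185 − 367 = 1818 annual layers.
Counting back 1818 years from 1930 CE places the volcanic sulfate spike in 1930 − 1818 = 112 CE.

112 CE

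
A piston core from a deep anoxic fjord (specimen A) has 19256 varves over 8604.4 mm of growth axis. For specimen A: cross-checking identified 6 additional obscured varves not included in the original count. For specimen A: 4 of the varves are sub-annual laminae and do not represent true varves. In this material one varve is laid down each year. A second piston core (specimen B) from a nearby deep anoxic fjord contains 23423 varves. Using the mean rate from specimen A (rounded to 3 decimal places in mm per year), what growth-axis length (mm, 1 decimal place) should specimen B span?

Specimen A: correcting the raw count gives 19256 − 4 + 6 = 19258 true varves.
A: Extension rate ≈ 8604.4 / 19258 = 0.447 mm per year.
B's length ≈ 0.447 × 23423 = 10470.1 mm.

10470.1 mm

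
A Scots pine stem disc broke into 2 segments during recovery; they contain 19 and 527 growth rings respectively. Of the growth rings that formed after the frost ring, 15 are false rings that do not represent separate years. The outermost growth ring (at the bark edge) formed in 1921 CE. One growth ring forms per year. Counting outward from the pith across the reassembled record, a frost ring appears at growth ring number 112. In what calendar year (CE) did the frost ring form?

1502 CE

Total growth rings = 19 + 527 = 546.
Between growth ring 112 and the bark edge there are 546 − 112 = 434 growth rings.
Excluding 15 false growth rings: 434 − 15 = 419.
The growth ring at the bark edge is 1921 CE, so the frost ring dates to 1921 − 419 = 1502 CE.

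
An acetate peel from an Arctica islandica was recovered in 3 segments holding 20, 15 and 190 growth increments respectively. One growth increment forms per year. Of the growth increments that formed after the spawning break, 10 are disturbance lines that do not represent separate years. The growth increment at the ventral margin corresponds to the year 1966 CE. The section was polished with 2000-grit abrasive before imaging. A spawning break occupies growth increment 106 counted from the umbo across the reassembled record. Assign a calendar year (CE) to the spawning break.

Total growth increments = 20 + 15 + 190 = 225.
Between growth increment 106 and the ventral margin there are 225 − 106 = 119 growth increments.
Removing the 10 false growth increments leaves 119 − 10 = 109 true growth increments beyond the spawning break.
The growth increment at the ventral margin is 1966 CE, so the spawning break dates to 1966 − 109 = 1857 CE.

1857 CE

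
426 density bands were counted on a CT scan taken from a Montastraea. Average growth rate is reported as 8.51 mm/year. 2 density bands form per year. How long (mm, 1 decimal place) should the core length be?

With 2 density bands per year, 426 / 2 = 213 years.
213 years at 8.51 mm/year gives 8.51 × 213 = 1812.6 mm.

1812.6 mm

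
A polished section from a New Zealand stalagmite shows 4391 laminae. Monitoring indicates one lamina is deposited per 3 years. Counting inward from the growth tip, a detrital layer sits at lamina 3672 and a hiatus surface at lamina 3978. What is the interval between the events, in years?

Separation: 3978 − 3672 = 306 laminae.
Multiplying by 3 years per lamina: 306 × 3 = 918 years.

918 years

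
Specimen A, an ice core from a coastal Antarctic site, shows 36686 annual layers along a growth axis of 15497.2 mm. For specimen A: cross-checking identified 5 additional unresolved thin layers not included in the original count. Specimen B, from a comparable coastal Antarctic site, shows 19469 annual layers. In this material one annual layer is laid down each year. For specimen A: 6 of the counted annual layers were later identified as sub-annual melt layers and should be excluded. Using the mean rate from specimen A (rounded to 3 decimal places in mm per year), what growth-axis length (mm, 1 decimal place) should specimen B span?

8215.9 mm

Specimen A: after corrections the count is 36686 − 6 + 5 = 36685 annual layers.
A: Extension rate ≈ 15497.2 / 36685 = 0.422 mm/year.
B's length ≈ 0.422 × 19469 = 8215.9 mm.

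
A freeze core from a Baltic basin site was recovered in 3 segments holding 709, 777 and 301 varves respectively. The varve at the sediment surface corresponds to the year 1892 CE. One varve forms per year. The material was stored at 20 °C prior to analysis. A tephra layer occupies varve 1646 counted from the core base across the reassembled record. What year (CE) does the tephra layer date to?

1751 CE

Total varves = 709 + 777 + 301 = 1787.
Between varve 1646 and the sediment surface there are 1787 − 1646 = 141 varves.
Counting back 141 years from 1892 CE places the tephra layer in 1892 − 141 = 1751 CE.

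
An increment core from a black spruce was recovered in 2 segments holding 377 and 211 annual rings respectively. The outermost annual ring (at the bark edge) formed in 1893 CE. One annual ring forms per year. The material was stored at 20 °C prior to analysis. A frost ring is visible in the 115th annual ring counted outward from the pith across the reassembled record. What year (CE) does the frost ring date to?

Total annual rings = 377 + 211 = 588.
The frost ring sits at annual ring 115 from the pith, so 588 − 115 = 473 annual rings formed after it.
The annual ring at the bark edge is 1893 CE, so the frost ring dates to 1893 − 473 = 1420 CE.

1420 CE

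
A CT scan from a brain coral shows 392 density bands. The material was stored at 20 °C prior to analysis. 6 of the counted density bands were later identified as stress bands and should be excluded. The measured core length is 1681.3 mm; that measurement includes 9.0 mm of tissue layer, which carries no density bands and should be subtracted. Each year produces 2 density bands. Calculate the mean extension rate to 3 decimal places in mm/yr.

8.665 mm/yr

Adjusted count: 392 − 6 = 386 density bands.
Dividing by 2 density bands per year: 386 / 2 = 193 years.
Removing the 9.0 mm offcut leaves 1681.3 − 9.0 = 1672.3 mm.
Extension rate ≈ 1672.3 / 193 = 8.665 mm/yr.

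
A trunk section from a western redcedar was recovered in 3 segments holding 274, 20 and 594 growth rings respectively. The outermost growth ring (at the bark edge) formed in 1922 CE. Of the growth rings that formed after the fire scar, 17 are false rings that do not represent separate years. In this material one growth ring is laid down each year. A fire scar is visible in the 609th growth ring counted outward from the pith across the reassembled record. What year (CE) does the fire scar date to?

1660 CE

Total growth rings = 274 + 20 + 594 = 888.
Between growth ring 609 and the bark edge there are 888 − 609 = 279 growth rings.
Removing the 17 false growth rings leaves 279 − 17 = 262 true growth rings beyond the fire scar.
The growth ring at the bark edge is 1922 CE, so the fire scar dates to 1922 − 262 = 1660 CE.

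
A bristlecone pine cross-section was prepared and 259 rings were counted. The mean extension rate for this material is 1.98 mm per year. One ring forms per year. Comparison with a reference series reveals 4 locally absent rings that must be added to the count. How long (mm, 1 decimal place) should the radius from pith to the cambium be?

After corrections the count is 259 + 4 = 263 rings.
Length ≈ 1.98 × 263 = 520.7 mm.

520.7 mm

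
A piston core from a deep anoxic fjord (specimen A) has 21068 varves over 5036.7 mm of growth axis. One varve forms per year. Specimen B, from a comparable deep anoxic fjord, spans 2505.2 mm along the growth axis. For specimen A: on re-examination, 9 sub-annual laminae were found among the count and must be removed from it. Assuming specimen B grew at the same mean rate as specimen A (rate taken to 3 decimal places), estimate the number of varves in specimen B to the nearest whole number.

10482 varves

Specimen A: after corrections the count is 21068 − 9 = 21059 varves.
A: Extension rate ≈ 5036.7 / 21059 = 0.239 mm/yr.
B spans 2505.2 / 0.239 = 10482.01 years ≈ 10482 varves.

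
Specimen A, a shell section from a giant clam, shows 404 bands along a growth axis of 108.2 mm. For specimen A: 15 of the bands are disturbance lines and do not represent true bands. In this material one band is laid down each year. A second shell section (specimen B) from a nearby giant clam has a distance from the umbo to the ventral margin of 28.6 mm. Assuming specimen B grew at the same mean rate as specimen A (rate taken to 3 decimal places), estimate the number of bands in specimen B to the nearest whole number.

Specimen A: correcting the raw count gives 404 − 15 = 389 true bands.
A: Extension rate ≈ 108.2 / 389 = 0.278 mm/year.
Specimen B: 28.6 mm / 0.278 mm per year = 102.88 years ≈ 103 bands.

103 bands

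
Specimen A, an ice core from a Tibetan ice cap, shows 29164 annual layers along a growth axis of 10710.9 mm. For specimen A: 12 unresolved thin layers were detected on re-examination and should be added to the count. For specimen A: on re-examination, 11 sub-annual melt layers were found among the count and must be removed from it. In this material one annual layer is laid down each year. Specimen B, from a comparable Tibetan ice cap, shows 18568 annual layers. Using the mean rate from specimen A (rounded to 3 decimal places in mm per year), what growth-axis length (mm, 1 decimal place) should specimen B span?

6814.5 mm

Specimen A: correcting the raw count gives 29164 − 11 + 12 = 29165 true annual layers.
A: 10710.9 mm over 29165 years gives 10710.9 / 29165 ≈ 0.367 mm/yr.
B's length ≈ 0.367 × 18568 = 6814.5 mm.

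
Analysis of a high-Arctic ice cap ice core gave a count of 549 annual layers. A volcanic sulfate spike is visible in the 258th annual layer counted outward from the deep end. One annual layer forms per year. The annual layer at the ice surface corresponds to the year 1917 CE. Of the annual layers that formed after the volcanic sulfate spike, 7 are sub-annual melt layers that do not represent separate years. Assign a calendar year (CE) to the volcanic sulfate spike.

Between annual layer 258 and the ice surface there are 549 − 258 = 291 annual layers.
Excluding 7 false annual layers: 291 − 7 = 284.
The annual layer at the ice surface is 1917 CE, so the volcanic sulfate spike dates to 1917 − 284 = 1633 CE.

1633 CE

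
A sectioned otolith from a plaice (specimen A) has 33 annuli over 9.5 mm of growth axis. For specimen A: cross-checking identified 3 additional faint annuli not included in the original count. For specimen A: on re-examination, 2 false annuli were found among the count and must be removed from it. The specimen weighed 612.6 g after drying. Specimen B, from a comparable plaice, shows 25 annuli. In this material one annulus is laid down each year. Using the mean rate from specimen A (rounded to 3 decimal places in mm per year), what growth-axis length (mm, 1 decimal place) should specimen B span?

Specimen A: true annulus count = 33 − 2 + 3 = 34.
A: Extension rate ≈ 9.5 / 34 = 0.279 mm/yr.
B's length ≈ 0.279 × 25 = 7.0 mm.

7.0 mm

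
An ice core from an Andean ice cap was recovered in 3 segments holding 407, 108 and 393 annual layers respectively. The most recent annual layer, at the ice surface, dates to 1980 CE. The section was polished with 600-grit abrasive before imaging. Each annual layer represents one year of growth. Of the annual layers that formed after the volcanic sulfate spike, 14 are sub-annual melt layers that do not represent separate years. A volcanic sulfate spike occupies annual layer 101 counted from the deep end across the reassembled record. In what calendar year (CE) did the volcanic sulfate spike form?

1187 CE

Total annual layers = 407 + 108 + 393 = 908.
Between annual layer 101 and the ice surface there are 908 − 101 = 807 annual layers.
Removing the 14 false annual layers leaves 807 − 14 = 793 true annual layers beyond the volcanic sulfate spike.
The annual layer at the ice surface is 1980 CE, so the volcanic sulfate spike dates to 1980 − 793 = 1187 CE.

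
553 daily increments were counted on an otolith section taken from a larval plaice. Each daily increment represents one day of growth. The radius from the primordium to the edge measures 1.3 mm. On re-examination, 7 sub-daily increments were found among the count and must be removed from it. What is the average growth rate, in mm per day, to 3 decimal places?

0.002 mm per day

True daily increment count = 553 − 7 = 546.
Mean rate = 1.3 mm / 546 days ≈ 0.002 mm per day.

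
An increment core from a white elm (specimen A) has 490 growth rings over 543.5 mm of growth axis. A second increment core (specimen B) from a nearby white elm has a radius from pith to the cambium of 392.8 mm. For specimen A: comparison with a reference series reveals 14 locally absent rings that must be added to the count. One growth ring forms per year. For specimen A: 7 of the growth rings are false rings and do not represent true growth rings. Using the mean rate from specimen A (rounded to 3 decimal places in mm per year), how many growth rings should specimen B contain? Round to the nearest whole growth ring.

359 growth rings

Specimen A: adjusted count: 490 − 7 + 14 = 497 growth rings.
A: Mean rate = 543.5 mm / 497 years ≈ 1.094 mm/yr.
B spans 392.8 / 1.094 = 359.05 years ≈ 359 growth rings.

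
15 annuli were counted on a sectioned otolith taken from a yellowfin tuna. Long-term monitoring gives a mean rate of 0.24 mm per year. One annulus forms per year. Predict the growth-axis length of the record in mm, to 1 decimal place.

3.6 mm

The record spans 15 years at 0.24 mm per year.
Length ≈ 0.24 × 15 = 3.6 mm.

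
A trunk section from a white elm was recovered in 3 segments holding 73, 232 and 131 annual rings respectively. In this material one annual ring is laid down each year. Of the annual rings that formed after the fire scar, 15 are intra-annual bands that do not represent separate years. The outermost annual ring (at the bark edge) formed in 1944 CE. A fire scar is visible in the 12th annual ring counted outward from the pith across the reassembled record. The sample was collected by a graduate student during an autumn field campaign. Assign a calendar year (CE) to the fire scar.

1535 CE

Total annual rings = 73 + 232 + 131 = 436.
Between annual ring 12 and the bark edge there are 436 − 12 = 424 annual rings.
Removing the 15 false annual rings leaves 424 − 15 = 409 true annual rings beyond the fire scar.
1944 − 409 = 1535 CE.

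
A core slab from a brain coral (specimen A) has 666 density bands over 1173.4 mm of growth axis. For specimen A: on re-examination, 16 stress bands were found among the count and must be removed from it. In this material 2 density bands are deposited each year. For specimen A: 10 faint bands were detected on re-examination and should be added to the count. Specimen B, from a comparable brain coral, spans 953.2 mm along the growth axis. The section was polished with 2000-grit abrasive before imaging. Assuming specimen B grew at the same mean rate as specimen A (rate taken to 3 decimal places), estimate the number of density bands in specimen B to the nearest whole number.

Specimen A: correcting the raw count gives 666 − 16 + 10 = 660 true density bands.
Specimen A: 660 density bands at 2 per year is 660 / 2 = 330 years.
A: Mean rate = 1173.4 mm / 330 years ≈ 3.556 mm/year.
Specimen B: 953.2 mm / 3.556 mm per year = 268.05 years; at 2 density bands per year that is 268.05 × 2 ≈ 536 density bands.

536 density bands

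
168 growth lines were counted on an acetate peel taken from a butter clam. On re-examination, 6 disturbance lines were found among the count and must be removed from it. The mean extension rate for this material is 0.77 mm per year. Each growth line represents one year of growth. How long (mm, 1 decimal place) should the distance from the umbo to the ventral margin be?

124.7 mm

Adjusted count: 168 − 6 = 162 growth lines.
Length ≈ 0.77 × 162 = 124.7 mm.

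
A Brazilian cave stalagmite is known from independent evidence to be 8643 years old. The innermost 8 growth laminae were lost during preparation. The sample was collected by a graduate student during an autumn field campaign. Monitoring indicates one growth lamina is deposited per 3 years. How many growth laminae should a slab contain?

2873 growth laminae

One growth lamina every 3 years means 8643 / 3 = 2881 growth laminae.
2881 − 8 missed = 2873 growth laminae expected in the prepared section.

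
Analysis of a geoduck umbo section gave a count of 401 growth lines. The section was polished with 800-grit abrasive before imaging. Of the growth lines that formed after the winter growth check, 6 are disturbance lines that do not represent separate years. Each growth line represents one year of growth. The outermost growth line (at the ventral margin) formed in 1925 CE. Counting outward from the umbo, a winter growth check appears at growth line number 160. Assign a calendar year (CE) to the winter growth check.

Between growth line 160 and the ventral margin there are 401 − 160 = 241 growth lines.
241 − 6 false = 235 true growth lines after the winter growth check.
Counting back 235 years from 1925 CE places the winter growth check in 1925 − 235 = 1690 CE.

1690 CE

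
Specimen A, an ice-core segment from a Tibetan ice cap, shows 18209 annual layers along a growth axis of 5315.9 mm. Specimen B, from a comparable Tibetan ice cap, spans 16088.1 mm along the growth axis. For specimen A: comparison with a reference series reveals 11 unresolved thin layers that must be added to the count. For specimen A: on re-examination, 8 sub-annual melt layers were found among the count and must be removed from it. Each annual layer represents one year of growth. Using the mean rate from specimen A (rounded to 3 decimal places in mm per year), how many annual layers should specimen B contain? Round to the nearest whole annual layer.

55096 annual layers

Specimen A: after corrections the count is 18209 − 8 + 11 = 18212 annual layers.
A: 5315.9 mm over 18212 years gives 5315.9 / 18212 ≈ 0.292 mm/yr.
For B, 16088.1 / 0.292 = 55096.23 years ≈ 55096 annual layers.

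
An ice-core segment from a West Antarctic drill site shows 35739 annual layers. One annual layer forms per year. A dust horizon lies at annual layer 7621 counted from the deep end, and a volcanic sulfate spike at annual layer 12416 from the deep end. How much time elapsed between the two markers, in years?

4795 years

The two markers are separated by 12416 − 7621 = 4795 annual layers.
One annual layer per year makes the interval 4795 years.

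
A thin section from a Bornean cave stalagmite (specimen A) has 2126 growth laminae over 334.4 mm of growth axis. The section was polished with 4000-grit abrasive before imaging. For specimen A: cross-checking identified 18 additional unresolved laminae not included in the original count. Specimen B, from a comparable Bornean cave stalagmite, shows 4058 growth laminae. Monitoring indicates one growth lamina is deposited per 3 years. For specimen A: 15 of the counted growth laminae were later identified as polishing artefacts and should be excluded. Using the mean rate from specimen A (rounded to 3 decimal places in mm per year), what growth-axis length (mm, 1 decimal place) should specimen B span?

633.0 mm

Specimen A: adjusted count: 2126 − 15 + 18 = 2129 growth laminae.
Specimen A: at 3 years per growth lamina, 2129 × 3 = 6387 years.
A: 334.4 mm over 6387 years gives 334.4 / 6387 ≈ 0.052 mm/yr.
Specimen B: at 3 years per growth lamina, 4058 × 3 = 12174 years. For B, 0.052 mm/year × 12174 years = 633.0 mm.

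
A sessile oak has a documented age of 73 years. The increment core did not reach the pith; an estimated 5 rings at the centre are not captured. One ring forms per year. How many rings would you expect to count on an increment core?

Expected rings over 73 years: 73.
Subtracting the 5 rings not captured gives 73 − 5 = 68 rings in the record.

68 rings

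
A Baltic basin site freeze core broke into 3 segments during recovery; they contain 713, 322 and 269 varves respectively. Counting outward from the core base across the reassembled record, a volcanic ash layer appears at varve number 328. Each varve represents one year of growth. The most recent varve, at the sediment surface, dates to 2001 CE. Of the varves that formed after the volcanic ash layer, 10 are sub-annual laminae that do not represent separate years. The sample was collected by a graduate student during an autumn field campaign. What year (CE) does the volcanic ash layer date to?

1035 CE

Total varves = 713 + 322 + 269 = 1304.
Between varve 328 and the sediment surface there are 1304 − 328 = 976 varves.
976 − 10 false = 966 true varves after the volcanic ash layer.
2001 − 966 = 1035 CE.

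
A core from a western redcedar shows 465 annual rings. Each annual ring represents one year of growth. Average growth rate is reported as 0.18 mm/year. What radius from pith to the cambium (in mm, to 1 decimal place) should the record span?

The record spans 465 years at 0.18 mm per year.
Predicted length = 0.18 mm/year × 465 years = 83.7 mm.

83.7 mm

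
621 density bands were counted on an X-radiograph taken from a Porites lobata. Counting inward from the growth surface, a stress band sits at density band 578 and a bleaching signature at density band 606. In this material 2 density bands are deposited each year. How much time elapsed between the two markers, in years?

14 years

606 − 578 = 28 density bands lie between the two events.
Dividing by 2 density bands per year: 28 / 2 = 14 years.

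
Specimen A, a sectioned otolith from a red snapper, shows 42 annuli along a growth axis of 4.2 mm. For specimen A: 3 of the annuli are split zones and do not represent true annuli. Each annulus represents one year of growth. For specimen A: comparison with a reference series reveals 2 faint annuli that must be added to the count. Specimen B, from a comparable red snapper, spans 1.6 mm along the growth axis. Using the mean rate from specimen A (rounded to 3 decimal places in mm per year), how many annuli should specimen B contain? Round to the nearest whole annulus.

Specimen A: correcting the raw count gives 42 − 3 + 2 = 41 true annuli.
A: Extension rate ≈ 4.2 / 41 = 0.102 mm per year.
B spans 1.6 / 0.102 = 15.69 years ≈ 16 annuli.

16 annuli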